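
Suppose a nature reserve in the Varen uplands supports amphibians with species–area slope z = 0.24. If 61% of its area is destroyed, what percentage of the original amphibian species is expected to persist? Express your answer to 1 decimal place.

S_new/S_old = (A_new/A_old)^z = 0.39^0.24
= exp(0.24 × ln 0.39) = exp(0.24 × -0.9416) = exp(-0.2260) ≈ 0.7977

79.8%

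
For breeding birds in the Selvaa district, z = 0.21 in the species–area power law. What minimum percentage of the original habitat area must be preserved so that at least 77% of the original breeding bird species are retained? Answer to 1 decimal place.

Need (A_new/A_old)^0.21 = 0.77, so A_new/A_old = 0.77^(1/0.21) = 0.77^4.762
ln(A_new/A_old) = ln 0.77 / 0.21 = -0.2614 / 0.21 = -1.2446
A_new/A_old = e^-1.2446 ≈ 0.2881

28.8%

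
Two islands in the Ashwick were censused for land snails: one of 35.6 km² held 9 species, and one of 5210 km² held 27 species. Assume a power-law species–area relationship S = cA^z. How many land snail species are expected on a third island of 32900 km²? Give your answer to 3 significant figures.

40.5

z = ln(27/9) / ln(5210/35.6) = 1.0986 / 4.9860 = 0.2203
c = 9 / 35.6^0.2203 = 9 / 2.197 = 4.096
S₃ = 4.096 × 32900^0.2203 = 4.096 × 9.893 ≈ 40.52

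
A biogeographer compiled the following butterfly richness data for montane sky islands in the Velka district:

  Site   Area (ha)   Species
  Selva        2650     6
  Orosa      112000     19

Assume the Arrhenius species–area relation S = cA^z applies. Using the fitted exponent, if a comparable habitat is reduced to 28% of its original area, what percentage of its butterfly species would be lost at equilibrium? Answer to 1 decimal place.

32.4%

z = ln(19/6) / ln(112000/2650) = 1.1527 / 3.7439 = 0.3079
S_new/S_old = (A_new/A_old)^z = 0.28^0.3079 = exp(0.3079 × -1.2730) = 0.6758
Fraction lost = 1 − 0.6758 = 0.3242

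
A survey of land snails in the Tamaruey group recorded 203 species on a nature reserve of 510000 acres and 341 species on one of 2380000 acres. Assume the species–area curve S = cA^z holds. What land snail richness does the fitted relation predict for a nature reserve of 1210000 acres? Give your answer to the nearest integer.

z = ln(341/203) / ln(2380000/510000) = 0.5187 / 1.5404 = 0.3367
c = 203 / 510000^0.3367 = 203 / 83.52 = 2.431
S₃ = 2.431 × 1210000^0.3367 = 2.431 × 111.7 ≈ 271.5

272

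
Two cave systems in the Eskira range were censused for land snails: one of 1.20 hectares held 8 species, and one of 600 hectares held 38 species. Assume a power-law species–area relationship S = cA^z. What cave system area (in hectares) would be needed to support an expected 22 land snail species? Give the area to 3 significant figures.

67.8 hectares

z = ln(38/8) / ln(600/1.2) = 1.5581 / 6.2146 = 0.2507
c = 8 / 1.2^0.2507 = 8 / 1.047 = 7.643
A = (22/7.643)^(1/0.2507) ⇒ ln A = ln(2.879)/0.2507 = 4.2171
A = e^4.2171 ≈ 67.83 hectares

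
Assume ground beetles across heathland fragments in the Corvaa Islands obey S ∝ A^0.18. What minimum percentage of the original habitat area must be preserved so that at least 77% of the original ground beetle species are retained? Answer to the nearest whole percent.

Need (A_new/A_old)^0.18 = 0.77, so A_new/A_old = 0.77^(1/0.18) = 0.77^5.556
ln(A_new/A_old) = ln 0.77 / 0.18 = -0.2614 / 0.18 = -1.4520
A_new/A_old = e^-1.4520 ≈ 0.2341

23%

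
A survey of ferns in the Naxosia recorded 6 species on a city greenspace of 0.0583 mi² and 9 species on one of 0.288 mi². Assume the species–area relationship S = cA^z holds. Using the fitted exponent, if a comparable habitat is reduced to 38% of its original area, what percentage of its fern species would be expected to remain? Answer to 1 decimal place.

78.2%

z = ln(9/6) / ln(0.288/0.0583) = 0.4055 / 1.5974 = 0.2538
S_new/S_old = (A_new/A_old)^z = 0.38^0.2538 = exp(0.2538 × -0.9676) = 0.7822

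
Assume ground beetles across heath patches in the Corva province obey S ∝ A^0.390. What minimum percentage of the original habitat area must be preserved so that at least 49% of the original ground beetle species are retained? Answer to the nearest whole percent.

Need (A_new/A_old)^0.39 = 0.49, so A_new/A_old = 0.49^(1/0.39) = 0.49^2.564
ln(A_new/A_old) = ln 0.49 / 0.39 = -0.7133 / 0.39 = -1.8291
A_new/A_old = e^-1.8291 ≈ 0.1606

16%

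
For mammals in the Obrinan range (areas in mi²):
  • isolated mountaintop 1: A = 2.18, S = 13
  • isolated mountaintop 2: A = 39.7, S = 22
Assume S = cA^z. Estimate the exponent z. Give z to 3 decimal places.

0.181

Taking logs: ln S = ln c + z ln A, so z = (ln S₂ − ln S₁)/(ln A₂ − ln A₁).
z = ln(22/13) / ln(39.7/2.18) = ln(1.692) / ln(18.21) = 0.5261 / 2.9020 = 0.1813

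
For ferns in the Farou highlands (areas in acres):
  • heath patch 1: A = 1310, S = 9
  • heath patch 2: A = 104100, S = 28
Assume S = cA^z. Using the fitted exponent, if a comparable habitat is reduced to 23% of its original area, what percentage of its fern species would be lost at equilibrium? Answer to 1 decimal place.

z = ln(28/9) / ln(104100/1310) = 1.1350 / 4.3753 = 0.2594
S_new/S_old = (A_new/A_old)^z = 0.23^0.2594 = exp(0.2594 × -1.4697) = 0.683
Fraction lost = 1 − 0.683 = 0.317

31.7%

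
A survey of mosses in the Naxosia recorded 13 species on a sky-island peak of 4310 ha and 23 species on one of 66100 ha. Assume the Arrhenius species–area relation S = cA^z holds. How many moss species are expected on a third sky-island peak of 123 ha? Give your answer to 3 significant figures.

z = ln(23/13) / ln(66100/4310) = 0.5705 / 2.7302 = 0.2090
c = 13 / 4310^0.2090 = 13 / 5.748 = 2.262
S₃ = 2.262 × 123^0.2090 = 2.262 × 2.734 ≈ 6.183

6.18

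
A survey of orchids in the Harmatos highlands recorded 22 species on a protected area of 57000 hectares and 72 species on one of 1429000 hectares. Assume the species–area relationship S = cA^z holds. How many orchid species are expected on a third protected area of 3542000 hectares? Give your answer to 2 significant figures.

100

z = ln(72/22) / ln(1429000/57000) = 1.1856 / 3.2217 = 0.3680
c = 22 / 57000^0.3680 = 22 / 56.26 = 0.391
S₃ = 0.391 × 3542000^0.3680 = 0.391 × 257.2 ≈ 100.6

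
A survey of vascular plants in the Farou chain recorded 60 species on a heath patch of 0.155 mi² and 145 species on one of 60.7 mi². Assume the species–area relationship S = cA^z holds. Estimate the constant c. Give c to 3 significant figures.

79.0

z = ln(S₂/S₁) / ln(A₂/A₁) = ln(145/60) / ln(60.7/0.155) = 0.8824 / 5.9703 = 0.1478
c = S₁ / A₁^z = 60 / 0.155^0.1478 = 60 / 0.7592 = 79.03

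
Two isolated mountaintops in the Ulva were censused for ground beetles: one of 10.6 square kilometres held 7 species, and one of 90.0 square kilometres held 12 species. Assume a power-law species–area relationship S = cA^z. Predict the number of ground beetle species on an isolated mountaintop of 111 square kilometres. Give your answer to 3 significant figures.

12.7

z = ln(12/7) / ln(90/10.6) = 0.5390 / 2.1390 = 0.2520
c = 7 / 10.6^0.2520 = 7 / 1.813 = 3.861
S₃ = 3.861 × 111^0.2520 = 3.861 × 3.276 ≈ 12.65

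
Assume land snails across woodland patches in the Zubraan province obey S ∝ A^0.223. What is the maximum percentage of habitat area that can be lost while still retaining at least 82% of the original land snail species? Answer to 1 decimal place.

58.9%

Need (A_new/A_old)^0.223 = 0.82, so A_new/A_old = 0.82^(1/0.223) = 0.82^4.484
ln(A_new/A_old) = ln 0.82 / 0.223 = -0.1985 / 0.223 = -0.8899
A_new/A_old = e^-0.8899 ≈ 0.4107
Fraction that can be lost = 1 − 0.4107 = 0.5893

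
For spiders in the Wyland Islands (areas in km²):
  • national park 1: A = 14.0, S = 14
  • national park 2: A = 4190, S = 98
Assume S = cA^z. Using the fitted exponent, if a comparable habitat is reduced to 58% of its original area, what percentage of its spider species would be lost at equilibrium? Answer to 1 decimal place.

17.0%

z = ln(98/14) / ln(4190/14) = 1.9459 / 5.7014 = 0.3413
S_new/S_old = (A_new/A_old)^z = 0.58^0.3413 = exp(0.3413 × -0.5447) = 0.8303
Fraction lost = 1 − 0.8303 = 0.1697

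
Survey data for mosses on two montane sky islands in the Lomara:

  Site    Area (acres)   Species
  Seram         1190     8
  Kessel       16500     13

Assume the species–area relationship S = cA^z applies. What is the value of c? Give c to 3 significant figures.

z = ln(S₂/S₁) / ln(A₂/A₁) = ln(13/8) / ln(16500/1190) = 0.4855 / 2.6294 = 0.1846
c = S₁ / A₁^z = 8 / 1190^0.1846 = 8 / 3.697 = 2.164

2.16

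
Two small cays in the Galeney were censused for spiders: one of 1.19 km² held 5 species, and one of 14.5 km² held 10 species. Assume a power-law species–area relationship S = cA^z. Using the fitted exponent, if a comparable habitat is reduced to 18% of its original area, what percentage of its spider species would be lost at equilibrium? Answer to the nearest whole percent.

z = ln(10/5) / ln(14.5/1.19) = 0.6931 / 2.5002 = 0.2772
S_new/S_old = (A_new/A_old)^z = 0.18^0.2772 = exp(0.2772 × -1.7148) = 0.6216
Fraction lost = 1 − 0.6216 = 0.3784

38%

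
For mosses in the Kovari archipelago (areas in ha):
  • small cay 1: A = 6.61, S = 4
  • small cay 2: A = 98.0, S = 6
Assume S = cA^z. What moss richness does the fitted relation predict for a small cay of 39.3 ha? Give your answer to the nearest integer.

5

z = ln(6/4) / ln(98/6.61) = 0.4055 / 2.6964 = 0.1504
c = 4 / 6.61^0.1504 = 4 / 1.328 = 3.011
S₃ = 3.011 × 39.3^0.1504 = 3.011 × 1.737 ≈ 5.23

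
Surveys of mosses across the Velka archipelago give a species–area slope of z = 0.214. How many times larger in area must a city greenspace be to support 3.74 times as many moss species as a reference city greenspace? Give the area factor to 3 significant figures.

(A₂/A₁)^0.214 = 3.74, so A₂/A₁ = 3.74^(1/0.214) = 3.74^4.673
ln(A₂/A₁) = ln 3.74 / 0.214 = 1.3191 / 0.214 = 6.1640
A₂/A₁ = e^6.1640 ≈ 475.3

475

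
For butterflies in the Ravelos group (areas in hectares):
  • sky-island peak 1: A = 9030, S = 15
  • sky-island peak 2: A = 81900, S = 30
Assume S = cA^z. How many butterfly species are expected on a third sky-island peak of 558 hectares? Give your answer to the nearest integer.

z = ln(30/15) / ln(81900/9030) = 0.6931 / 2.2049 = 0.3144
c = 15 / 9030^0.3144 = 15 / 17.52 = 0.8562
S₃ = 0.8562 × 558^0.3144 = 0.8562 × 7.302 ≈ 6.252

6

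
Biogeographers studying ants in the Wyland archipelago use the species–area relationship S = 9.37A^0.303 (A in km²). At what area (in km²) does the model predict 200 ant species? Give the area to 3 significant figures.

24400 km²

200 = 9.37 × A^0.303  ⇒  A^0.303 = 200/9.37 = 21.34
ln A = ln(21.34) / 0.303 = 3.0608 / 0.303 = 10.1017
A = e^10.1017 ≈ 24384 km²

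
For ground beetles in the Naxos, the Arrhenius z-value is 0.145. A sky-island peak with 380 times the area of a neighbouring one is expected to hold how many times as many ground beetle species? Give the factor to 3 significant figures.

S₂/S₁ = (A₂/A₁)^z = 380^0.145
ln(S₂/S₁) = 0.145 × ln 380 = 0.145 × 5.9402 = 0.8613
S₂/S₁ = e^0.8613 ≈ 2.366

2.37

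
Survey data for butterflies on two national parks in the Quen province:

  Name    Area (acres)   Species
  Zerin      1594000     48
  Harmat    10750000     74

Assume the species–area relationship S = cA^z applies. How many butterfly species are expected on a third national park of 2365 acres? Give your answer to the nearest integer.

z = ln(74/48) / ln(10750000/1594000) = 0.4329 / 1.9087 = 0.2268
c = 48 / 1594000^0.2268 = 48 / 25.51 = 1.882
S₃ = 1.882 × 2365^0.2268 = 1.882 × 5.823 ≈ 10.96

11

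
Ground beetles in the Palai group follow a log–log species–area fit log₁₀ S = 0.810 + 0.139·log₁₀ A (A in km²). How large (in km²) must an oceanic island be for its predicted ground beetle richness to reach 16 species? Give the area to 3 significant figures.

16 = 6.457 × A^0.139  ⇒  A^0.139 = 16/6.457 = 2.478
ln A = ln(2.478) / 0.139 = 0.9075 / 0.139 = 6.5287
A = e^6.5287 ≈ 684.5 km²

685 km²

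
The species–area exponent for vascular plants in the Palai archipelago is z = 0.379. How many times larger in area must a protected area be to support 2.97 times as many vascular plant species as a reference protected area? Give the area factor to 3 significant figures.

(A₂/A₁)^0.379 = 2.97, so A₂/A₁ = 2.97^(1/0.379) = 2.97^2.639
ln(A₂/A₁) = ln 2.97 / 0.379 = 1.0886 / 0.379 = 2.8722
A₂/A₁ = e^2.8722 ≈ 17.68

17.7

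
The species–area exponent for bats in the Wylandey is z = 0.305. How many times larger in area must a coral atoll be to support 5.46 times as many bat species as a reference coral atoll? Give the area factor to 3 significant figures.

(A₂/A₁)^0.305 = 5.46, so A₂/A₁ = 5.46^(1/0.305) = 5.46^3.279
ln(A₂/A₁) = ln 5.46 / 0.305 = 1.6974 / 0.305 = 5.5654
A₂/A₁ = e^5.5654 ≈ 261.2

261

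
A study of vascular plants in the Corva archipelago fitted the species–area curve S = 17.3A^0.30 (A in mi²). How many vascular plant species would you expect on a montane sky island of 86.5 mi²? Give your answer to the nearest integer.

66

S = 17.3 × 86.5^0.3
ln S = ln 17.3 + 0.3 × ln 86.5 = 2.8507 + 0.3 × 4.4601 = 4.1887
S = e^4.1887 ≈ 65.94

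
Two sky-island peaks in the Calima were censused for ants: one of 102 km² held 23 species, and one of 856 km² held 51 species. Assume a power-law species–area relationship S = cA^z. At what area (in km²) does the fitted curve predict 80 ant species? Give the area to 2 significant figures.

z = ln(51/23) / ln(856/102) = 0.7963 / 2.1273 = 0.3743
c = 23 / 102^0.3743 = 23 / 5.648 = 4.072
A = (80/4.072)^(1/0.3743) ⇒ ln A = ln(19.65)/0.3743 = 7.9549
A = e^7.9549 ≈ 2850 km²

2800 km²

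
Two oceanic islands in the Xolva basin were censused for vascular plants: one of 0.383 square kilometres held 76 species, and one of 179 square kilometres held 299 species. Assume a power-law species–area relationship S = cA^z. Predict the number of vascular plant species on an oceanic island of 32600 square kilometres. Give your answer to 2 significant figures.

z = ln(299/76) / ln(179/0.383) = 1.3697 / 6.1471 = 0.2228
c = 76 / 0.383^0.2228 = 76 / 0.8075 = 94.12
S₃ = 94.12 × 32600^0.2228 = 94.12 × 10.13 ≈ 953.5

950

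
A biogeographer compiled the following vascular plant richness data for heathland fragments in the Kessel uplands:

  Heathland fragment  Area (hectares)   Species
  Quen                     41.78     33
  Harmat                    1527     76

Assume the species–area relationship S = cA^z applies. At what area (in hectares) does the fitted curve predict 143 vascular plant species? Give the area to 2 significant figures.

23000 hectares

z = ln(76/33) / ln(1527/41.78) = 0.8342 / 3.5986 = 0.2318
c = 33 / 41.78^0.2318 = 33 / 2.376 = 13.89
A = (143/13.89)^(1/0.2318) ⇒ ln A = ln(10.29)/0.2318 = 10.0578
A = e^10.0578 ≈ 23338 hectares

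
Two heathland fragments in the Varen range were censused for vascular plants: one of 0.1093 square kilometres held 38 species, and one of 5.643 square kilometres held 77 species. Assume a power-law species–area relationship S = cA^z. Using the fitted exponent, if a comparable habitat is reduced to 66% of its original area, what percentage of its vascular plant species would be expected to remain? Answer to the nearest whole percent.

z = ln(77/38) / ln(5.643/0.1093) = 0.7062 / 3.9441 = 0.1791
S_new/S_old = (A_new/A_old)^z = 0.66^0.1791 = exp(0.1791 × -0.4155) = 0.9283

93%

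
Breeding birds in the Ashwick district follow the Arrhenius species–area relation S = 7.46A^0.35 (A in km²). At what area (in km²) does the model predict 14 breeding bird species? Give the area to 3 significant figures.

14 = 7.46 × A^0.35  ⇒  A^0.35 = 14/7.46 = 1.877
ln A = ln(1.877) / 0.35 = 0.6295 / 0.35 = 1.7986
A = e^1.7986 ≈ 6.041 km²

6.04 km²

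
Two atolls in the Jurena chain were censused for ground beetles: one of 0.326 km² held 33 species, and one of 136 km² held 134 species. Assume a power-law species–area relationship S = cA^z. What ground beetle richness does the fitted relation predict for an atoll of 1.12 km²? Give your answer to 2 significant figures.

z = ln(134/33) / ln(136/0.326) = 1.4013 / 6.0335 = 0.2323
c = 33 / 0.326^0.2323 = 33 / 0.7708 = 42.81
S₃ = 42.81 × 1.12^0.2323 = 42.81 × 1.027 ≈ 43.95

44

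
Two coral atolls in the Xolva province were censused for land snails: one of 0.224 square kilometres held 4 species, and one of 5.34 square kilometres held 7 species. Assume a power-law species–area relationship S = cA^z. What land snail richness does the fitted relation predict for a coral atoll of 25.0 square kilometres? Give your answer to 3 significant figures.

z = ln(7/4) / ln(5.34/0.224) = 0.5596 / 3.1713 = 0.1765
c = 4 / 0.224^0.1765 = 4 / 0.768 = 5.209
S₃ = 5.209 × 25^0.1765 = 5.209 × 1.765 ≈ 9.192

9.19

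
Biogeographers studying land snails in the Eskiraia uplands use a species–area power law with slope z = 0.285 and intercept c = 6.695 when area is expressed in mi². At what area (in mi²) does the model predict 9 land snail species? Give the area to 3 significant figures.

2.82 mi²

9 = 6.695 × A^0.285  ⇒  A^0.285 = 9/6.695 = 1.344
ln A = ln(1.344) / 0.285 = 0.2959 / 0.285 = 1.0381
A = e^1.0381 ≈ 2.824 mi²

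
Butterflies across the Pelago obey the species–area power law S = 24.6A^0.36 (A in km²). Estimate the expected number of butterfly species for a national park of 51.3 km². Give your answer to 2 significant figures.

100

S = 24.6 × 51.3^0.36
ln S = ln 24.6 + 0.36 × ln 51.3 = 3.2027 + 0.36 × 3.9377 = 4.6203
S = e^4.6203 ≈ 101.5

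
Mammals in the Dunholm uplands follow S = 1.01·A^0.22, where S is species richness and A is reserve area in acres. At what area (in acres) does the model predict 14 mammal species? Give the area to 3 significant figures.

155000 acres

14 = 1.01 × A^0.22  ⇒  A^0.22 = 14/1.01 = 13.86
ln A = ln(13.86) / 0.22 = 2.6291 / 0.22 = 11.9505
A = e^11.9505 ≈ 154892 acres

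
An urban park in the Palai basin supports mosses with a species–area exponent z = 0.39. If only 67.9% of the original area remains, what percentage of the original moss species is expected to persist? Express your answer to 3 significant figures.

86.0%

S_new/S_old = (A_new/A_old)^z = 0.679^0.39
= exp(0.39 × ln 0.679) = exp(0.39 × -0.3871) = exp(-0.1510) ≈ 0.8599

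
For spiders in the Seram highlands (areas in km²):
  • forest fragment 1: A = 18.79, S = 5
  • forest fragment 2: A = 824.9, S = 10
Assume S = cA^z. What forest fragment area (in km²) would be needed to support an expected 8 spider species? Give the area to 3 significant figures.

244 km²

z = ln(10/5) / ln(824.9/18.79) = 0.6931 / 3.7819 = 0.1833
c = 5 / 18.79^0.1833 = 5 / 1.712 = 2.921
A = (8/2.921)^(1/0.1833) ⇒ ln A = ln(2.739)/0.1833 = 5.4978
A = e^5.4978 ≈ 244.1 km²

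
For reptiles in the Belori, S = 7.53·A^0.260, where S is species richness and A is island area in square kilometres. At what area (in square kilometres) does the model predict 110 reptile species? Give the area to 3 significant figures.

30100 square kilometres

110 = 7.53 × A^0.26  ⇒  A^0.26 = 110/7.53 = 14.61
ln A = ln(14.61) / 0.26 = 2.6816 / 0.26 = 10.3138
A = e^10.3138 ≈ 30145 square kilometres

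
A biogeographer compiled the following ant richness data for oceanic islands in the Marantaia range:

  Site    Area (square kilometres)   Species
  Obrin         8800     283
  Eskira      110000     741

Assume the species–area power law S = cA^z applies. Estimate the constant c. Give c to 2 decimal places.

z = ln(S₂/S₁) / ln(A₂/A₁) = ln(741/283) / ln(110000/8800) = 0.9626 / 2.5257 = 0.3811
c = S₁ / A₁^z = 283 / 8800^0.3811 = 283 / 31.86 = 8.883

8.88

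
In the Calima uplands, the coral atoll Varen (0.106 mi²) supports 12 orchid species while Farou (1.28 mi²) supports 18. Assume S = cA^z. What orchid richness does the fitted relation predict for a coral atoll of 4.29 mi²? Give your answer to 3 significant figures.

21.9

z = ln(18/12) / ln(1.28/0.106) = 0.4055 / 2.4912 = 0.1628
c = 12 / 0.106^0.1628 = 12 / 0.694 = 17.29
S₃ = 17.29 × 4.29^0.1628 = 17.29 × 1.267 ≈ 21.92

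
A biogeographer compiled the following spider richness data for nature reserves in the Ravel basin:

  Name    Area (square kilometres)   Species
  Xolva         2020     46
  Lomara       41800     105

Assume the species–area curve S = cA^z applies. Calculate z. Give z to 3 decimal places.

Taking logs: ln S = ln c + z ln A, so z = (ln S₂ − ln S₁)/(ln A₂ − ln A₁).
z = ln(105/46) / ln(41800/2020) = ln(2.283) / ln(20.69) = 0.8253 / 3.0298 = 0.2724

0.272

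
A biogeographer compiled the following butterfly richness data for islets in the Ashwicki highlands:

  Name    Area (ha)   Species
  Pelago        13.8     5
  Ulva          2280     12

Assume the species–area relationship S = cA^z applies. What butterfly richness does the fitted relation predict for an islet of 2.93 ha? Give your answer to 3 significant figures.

z = ln(12/5) / ln(2280/13.8) = 0.8755 / 5.1073 = 0.1714
c = 5 / 13.8^0.1714 = 5 / 1.568 = 3.188
S₃ = 3.188 × 2.93^0.1714 = 3.188 × 1.202 ≈ 3.834

3.83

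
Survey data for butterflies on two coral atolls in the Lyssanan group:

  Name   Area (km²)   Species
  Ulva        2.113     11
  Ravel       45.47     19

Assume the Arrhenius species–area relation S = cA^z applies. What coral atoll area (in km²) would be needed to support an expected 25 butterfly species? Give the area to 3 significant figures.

z = ln(19/11) / ln(45.47/2.113) = 0.5465 / 3.0689 = 0.1781
c = 11 / 2.113^0.1781 = 11 / 1.143 = 9.628
A = (25/9.628)^(1/0.1781) ⇒ ln A = ln(2.597)/0.1781 = 5.3581
A = e^5.3581 ≈ 212.3 km²

212 km²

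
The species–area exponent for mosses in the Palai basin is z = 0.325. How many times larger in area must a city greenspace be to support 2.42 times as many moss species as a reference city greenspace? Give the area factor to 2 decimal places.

(A₂/A₁)^0.325 = 2.42, so A₂/A₁ = 2.42^(1/0.325) = 2.42^3.077
ln(A₂/A₁) = ln 2.42 / 0.325 = 0.8838 / 0.325 = 2.7193
A₂/A₁ = e^2.7193 ≈ 15.17

15.17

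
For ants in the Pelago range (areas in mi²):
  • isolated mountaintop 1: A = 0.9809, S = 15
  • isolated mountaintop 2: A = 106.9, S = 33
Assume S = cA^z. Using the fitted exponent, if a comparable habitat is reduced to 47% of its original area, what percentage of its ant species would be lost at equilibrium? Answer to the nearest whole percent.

12%

z = ln(33/15) / ln(106.9/0.9809) = 0.7885 / 4.6912 = 0.1681
S_new/S_old = (A_new/A_old)^z = 0.47^0.1681 = exp(0.1681 × -0.7550) = 0.8808
Fraction lost = 1 − 0.8808 = 0.1192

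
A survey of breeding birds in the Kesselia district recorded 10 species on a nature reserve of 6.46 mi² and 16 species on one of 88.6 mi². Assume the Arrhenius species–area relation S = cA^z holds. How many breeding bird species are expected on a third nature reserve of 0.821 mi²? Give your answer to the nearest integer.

7

z = ln(16/10) / ln(88.6/6.46) = 0.4700 / 2.6185 = 0.1795
c = 10 / 6.46^0.1795 = 10 / 1.398 = 7.154
S₃ = 7.154 × 0.821^0.1795 = 7.154 × 0.9652 ≈ 6.905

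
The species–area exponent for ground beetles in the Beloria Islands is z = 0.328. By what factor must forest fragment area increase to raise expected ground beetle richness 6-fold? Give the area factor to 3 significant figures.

(A₂/A₁)^0.328 = 6, so A₂/A₁ = 6^(1/0.328) = 6^3.049
ln(A₂/A₁) = ln 6 / 0.328 = 1.7918 / 0.328 = 5.4627
A₂/A₁ = e^5.4627 ≈ 235.7

236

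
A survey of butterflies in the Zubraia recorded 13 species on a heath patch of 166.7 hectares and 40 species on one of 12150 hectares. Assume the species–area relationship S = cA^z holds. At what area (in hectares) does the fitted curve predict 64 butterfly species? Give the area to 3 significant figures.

73000 hectares

z = ln(40/13) / ln(12150/166.7) = 1.1239 / 4.2889 = 0.2621
c = 13 / 166.7^0.2621 = 13 / 3.822 = 3.402
A = (64/3.402)^(1/0.2621) ⇒ ln A = ln(18.82)/0.2621 = 11.1986
A = e^11.1986 ≈ 73029 hectares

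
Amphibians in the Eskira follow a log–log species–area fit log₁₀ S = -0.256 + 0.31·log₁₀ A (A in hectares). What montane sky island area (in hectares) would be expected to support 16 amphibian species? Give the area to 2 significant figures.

51000 hectares

16 = 0.5546 × A^0.31  ⇒  A^0.31 = 16/0.5546 = 28.85
ln A = ln(28.85) / 0.31 = 3.3621 / 0.31 = 10.8453
A = e^10.8453 ≈ 51294 hectares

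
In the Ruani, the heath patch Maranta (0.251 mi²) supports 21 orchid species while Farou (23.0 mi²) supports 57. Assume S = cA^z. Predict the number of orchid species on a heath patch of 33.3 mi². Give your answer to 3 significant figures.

z = ln(57/21) / ln(23/0.251) = 0.9985 / 4.5178 = 0.2210
c = 21 / 0.251^0.2210 = 21 / 0.7367 = 28.5
S₃ = 28.5 × 33.3^0.2210 = 28.5 × 2.17 ≈ 61.86

61.9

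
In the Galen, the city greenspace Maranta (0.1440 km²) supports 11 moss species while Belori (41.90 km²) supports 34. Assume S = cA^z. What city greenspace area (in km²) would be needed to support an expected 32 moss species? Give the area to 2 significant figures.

z = ln(34/11) / ln(41.9/0.144) = 1.1285 / 5.6732 = 0.1989
c = 11 / 0.144^0.1989 = 11 / 0.6801 = 16.17
A = (32/16.17)^(1/0.1989) ⇒ ln A = ln(1.979)/0.1989 = 3.4305
A = e^3.4305 ≈ 30.89 km²

31 km²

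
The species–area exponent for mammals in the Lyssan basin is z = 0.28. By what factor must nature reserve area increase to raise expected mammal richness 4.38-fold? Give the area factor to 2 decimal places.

195.42

(A₂/A₁)^0.28 = 4.38, so A₂/A₁ = 4.38^(1/0.28) = 4.38^3.571
ln(A₂/A₁) = ln 4.38 / 0.28 = 1.4770 / 0.28 = 5.2752
A₂/A₁ = e^5.2752 ≈ 195.4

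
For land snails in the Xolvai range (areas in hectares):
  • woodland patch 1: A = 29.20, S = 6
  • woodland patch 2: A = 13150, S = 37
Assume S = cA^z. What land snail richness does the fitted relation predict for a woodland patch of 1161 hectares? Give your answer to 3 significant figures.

z = ln(37/6) / ln(13150/29.2) = 1.8192 / 6.1100 = 0.2977
c = 6 / 29.2^0.2977 = 6 / 2.731 = 2.197
S₃ = 2.197 × 1161^0.2977 = 2.197 × 8.175 ≈ 17.96

18.0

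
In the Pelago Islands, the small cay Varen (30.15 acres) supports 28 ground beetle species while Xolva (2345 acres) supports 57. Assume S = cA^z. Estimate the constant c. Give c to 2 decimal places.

z = ln(S₂/S₁) / ln(A₂/A₁) = ln(57/28) / ln(2345/30.15) = 0.7108 / 4.3539 = 0.1633
c = S₁ / A₁^z = 28 / 30.15^0.1633 = 28 / 1.744 = 16.06

16.06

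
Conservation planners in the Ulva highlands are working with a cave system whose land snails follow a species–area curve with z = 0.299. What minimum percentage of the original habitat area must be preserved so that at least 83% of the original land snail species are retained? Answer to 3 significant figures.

53.6%

Need (A_new/A_old)^0.299 = 0.83, so A_new/A_old = 0.83^(1/0.299) = 0.83^3.344
ln(A_new/A_old) = ln 0.83 / 0.299 = -0.1863 / 0.299 = -0.6232
A_new/A_old = e^-0.6232 ≈ 0.5362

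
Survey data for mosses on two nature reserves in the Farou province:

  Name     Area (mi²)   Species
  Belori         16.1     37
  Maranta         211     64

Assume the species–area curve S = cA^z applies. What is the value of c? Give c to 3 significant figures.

20.5

z = ln(S₂/S₁) / ln(A₂/A₁) = ln(64/37) / ln(211/16.1) = 0.5480 / 2.5730 = 0.2130
c = S₁ / A₁^z = 37 / 16.1^0.2130 = 37 / 1.807 = 20.47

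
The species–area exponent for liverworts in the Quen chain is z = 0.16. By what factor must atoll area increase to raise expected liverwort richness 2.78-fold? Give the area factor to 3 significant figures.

596

(A₂/A₁)^0.16 = 2.78, so A₂/A₁ = 2.78^(1/0.16) = 2.78^6.25
ln(A₂/A₁) = ln 2.78 / 0.16 = 1.0225 / 0.16 = 6.3903
A₂/A₁ = e^6.3903 ≈ 596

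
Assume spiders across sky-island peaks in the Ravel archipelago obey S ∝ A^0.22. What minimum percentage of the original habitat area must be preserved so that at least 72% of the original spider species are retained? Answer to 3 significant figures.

Need (A_new/A_old)^0.22 = 0.72, so A_new/A_old = 0.72^(1/0.22) = 0.72^4.545
ln(A_new/A_old) = ln 0.72 / 0.22 = -0.3285 / 0.22 = -1.4932
A_new/A_old = e^-1.4932 ≈ 0.2247

22.5%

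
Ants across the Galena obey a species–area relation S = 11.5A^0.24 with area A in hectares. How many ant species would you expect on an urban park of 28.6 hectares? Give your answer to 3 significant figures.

S = 11.5 × 28.6^0.24 = 11.5 × 2.236 ≈ 25.72

25.7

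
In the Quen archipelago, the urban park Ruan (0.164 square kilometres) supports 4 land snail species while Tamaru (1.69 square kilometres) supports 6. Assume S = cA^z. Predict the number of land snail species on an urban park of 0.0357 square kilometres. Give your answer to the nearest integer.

z = ln(6/4) / ln(1.69/0.164) = 0.4055 / 2.3326 = 0.1738
c = 4 / 0.164^0.1738 = 4 / 0.7303 = 5.477
S₃ = 5.477 × 0.0357^0.1738 = 5.477 × 0.5603 ≈ 3.069

3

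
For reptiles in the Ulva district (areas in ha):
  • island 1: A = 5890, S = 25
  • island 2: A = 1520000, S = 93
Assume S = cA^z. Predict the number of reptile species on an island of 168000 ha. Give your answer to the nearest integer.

55

z = ln(93/25) / ln(1520000/5890) = 1.3137 / 5.5532 = 0.2366
c = 25 / 5890^0.2366 = 25 / 7.796 = 3.207
S₃ = 3.207 × 168000^0.2366 = 3.207 × 17.22 ≈ 55.23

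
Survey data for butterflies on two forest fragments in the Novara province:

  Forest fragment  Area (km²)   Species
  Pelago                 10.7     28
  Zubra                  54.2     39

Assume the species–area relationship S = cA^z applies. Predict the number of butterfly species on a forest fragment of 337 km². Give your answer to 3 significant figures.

z = ln(39/28) / ln(54.2/10.7) = 0.3314 / 1.6224 = 0.2042
c = 28 / 10.7^0.2042 = 28 / 1.623 = 17.26
S₃ = 17.26 × 337^0.2042 = 17.26 × 3.283 ≈ 56.64

56.6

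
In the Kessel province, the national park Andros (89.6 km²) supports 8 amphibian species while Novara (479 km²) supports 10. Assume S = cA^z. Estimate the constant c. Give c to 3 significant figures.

4.40

z = ln(S₂/S₁) / ln(A₂/A₁) = ln(10/8) / ln(479/89.6) = 0.2231 / 1.6763 = 0.1331
c = S₁ / A₁^z = 8 / 89.6^0.1331 = 8 / 1.819 = 4.398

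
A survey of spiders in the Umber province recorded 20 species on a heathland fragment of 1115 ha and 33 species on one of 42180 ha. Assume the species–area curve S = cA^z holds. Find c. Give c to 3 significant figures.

z = ln(S₂/S₁) / ln(A₂/A₁) = ln(33/20) / ln(42180/1115) = 0.5008 / 3.6331 = 0.1378
c = S₁ / A₁^z = 20 / 1115^0.1378 = 20 / 2.63 = 7.603

7.60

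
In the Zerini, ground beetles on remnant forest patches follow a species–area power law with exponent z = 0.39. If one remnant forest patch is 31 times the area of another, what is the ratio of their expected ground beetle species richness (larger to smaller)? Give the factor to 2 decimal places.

3.82

S₂/S₁ = (A₂/A₁)^z = 31^0.39
ln(S₂/S₁) = 0.39 × ln 31 = 0.39 × 3.4340 = 1.3393
S₂/S₁ = e^1.3393 ≈ 3.816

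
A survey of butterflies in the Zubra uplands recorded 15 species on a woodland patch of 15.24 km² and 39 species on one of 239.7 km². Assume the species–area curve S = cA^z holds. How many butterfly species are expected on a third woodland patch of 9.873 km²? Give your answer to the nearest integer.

13

z = ln(39/15) / ln(239.7/15.24) = 0.9555 / 2.7555 = 0.3468
c = 15 / 15.24^0.3468 = 15 / 2.572 = 5.833
S₃ = 5.833 × 9.873^0.3468 = 5.833 × 2.212 ≈ 12.9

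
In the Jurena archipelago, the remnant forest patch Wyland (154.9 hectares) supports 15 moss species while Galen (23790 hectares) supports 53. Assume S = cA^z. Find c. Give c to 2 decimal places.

z = ln(S₂/S₁) / ln(A₂/A₁) = ln(53/15) / ln(23790/154.9) = 1.2622 / 5.0342 = 0.2507
c = S₁ / A₁^z = 15 / 154.9^0.2507 = 15 / 3.541 = 4.236

4.24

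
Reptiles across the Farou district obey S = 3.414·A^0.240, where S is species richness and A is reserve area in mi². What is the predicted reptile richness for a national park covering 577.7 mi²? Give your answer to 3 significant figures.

S = 3.414 × 577.7^0.24
ln S = ln 3.414 + 0.24 × ln 577.7 = 1.2279 + 0.24 × 6.3591 = 2.7541
S = e^2.7541 ≈ 15.71

15.7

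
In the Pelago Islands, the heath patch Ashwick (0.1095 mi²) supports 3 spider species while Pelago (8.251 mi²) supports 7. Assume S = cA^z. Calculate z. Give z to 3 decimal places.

Taking logs: ln S = ln c + z ln A, so z = (ln S₂ − ln S₁)/(ln A₂ − ln A₁).
z = ln(7/3) / ln(8.251/0.1095) = ln(2.333) / ln(75.35) = 0.8473 / 4.3222 = 0.1960

0.196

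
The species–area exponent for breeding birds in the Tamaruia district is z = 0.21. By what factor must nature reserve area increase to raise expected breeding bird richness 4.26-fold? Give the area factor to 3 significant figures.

(A₂/A₁)^0.21 = 4.26, so A₂/A₁ = 4.26^(1/0.21) = 4.26^4.762
ln(A₂/A₁) = ln 4.26 / 0.21 = 1.4493 / 0.21 = 6.9013
A₂/A₁ = e^6.9013 ≈ 993.5

994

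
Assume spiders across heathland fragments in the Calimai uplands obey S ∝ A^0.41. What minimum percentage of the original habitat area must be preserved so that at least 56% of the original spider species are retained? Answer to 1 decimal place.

Need (A_new/A_old)^0.41 = 0.56, so A_new/A_old = 0.56^(1/0.41) = 0.56^2.439
ln(A_new/A_old) = ln 0.56 / 0.41 = -0.5798 / 0.41 = -1.4142
A_new/A_old = e^-1.4142 ≈ 0.2431

24.3%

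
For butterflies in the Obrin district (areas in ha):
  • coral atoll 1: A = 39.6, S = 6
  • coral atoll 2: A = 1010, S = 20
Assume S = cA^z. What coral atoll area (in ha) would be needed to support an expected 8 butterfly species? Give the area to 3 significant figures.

z = ln(20/6) / ln(1010/39.6) = 1.2040 / 3.2389 = 0.3717
c = 6 / 39.6^0.3717 = 6 / 3.926 = 1.528
A = (8/1.528)^(1/0.3717) ⇒ ln A = ln(5.234)/0.3717 = 4.4527
A = e^4.4527 ≈ 85.86 ha

85.9 ha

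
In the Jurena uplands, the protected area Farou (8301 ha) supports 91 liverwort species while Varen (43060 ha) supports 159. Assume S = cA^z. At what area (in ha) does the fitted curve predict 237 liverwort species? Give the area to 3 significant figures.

z = ln(159/91) / ln(43060/8301) = 0.5580 / 1.6462 = 0.3390
c = 91 / 8301^0.3390 = 91 / 21.31 = 4.271
A = (237/4.271)^(1/0.3390) ⇒ ln A = ln(55.49)/0.3390 = 11.8479
A = e^11.8479 ≈ 139784 ha

140000 ha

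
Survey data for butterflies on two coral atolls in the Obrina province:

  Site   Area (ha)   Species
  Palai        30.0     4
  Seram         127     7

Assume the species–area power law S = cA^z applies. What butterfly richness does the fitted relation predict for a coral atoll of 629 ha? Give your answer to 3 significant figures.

13.0

z = ln(7/4) / ln(127/30) = 0.5596 / 1.4430 = 0.3878
c = 4 / 30^0.3878 = 4 / 3.74 = 1.07
S₃ = 1.07 × 629^0.3878 = 1.07 × 12.17 ≈ 13.02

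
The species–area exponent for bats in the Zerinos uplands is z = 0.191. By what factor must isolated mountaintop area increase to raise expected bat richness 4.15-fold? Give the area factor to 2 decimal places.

1721.29

(A₂/A₁)^0.191 = 4.15, so A₂/A₁ = 4.15^(1/0.191) = 4.15^5.236
ln(A₂/A₁) = ln 4.15 / 0.191 = 1.4231 / 0.191 = 7.4508
A₂/A₁ = e^7.4508 ≈ 1721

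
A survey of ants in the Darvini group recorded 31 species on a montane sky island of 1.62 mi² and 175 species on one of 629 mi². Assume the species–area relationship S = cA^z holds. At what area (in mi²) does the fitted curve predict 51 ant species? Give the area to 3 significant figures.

9.00 mi²

z = ln(175/31) / ln(629/1.62) = 1.7308 / 5.9617 = 0.2903
c = 31 / 1.62^0.2903 = 31 / 1.15 = 26.95
A = (51/26.95)^(1/0.2903) ⇒ ln A = ln(1.892)/0.2903 = 2.1972
A = e^2.1972 ≈ 9 mi²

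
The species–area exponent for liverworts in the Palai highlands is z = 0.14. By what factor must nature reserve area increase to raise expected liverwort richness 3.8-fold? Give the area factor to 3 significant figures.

(A₂/A₁)^0.14 = 3.8, so A₂/A₁ = 3.8^(1/0.14) = 3.8^7.143
ln(A₂/A₁) = ln 3.8 / 0.14 = 1.3350 / 0.14 = 9.5357
A₂/A₁ = e^9.5357 ≈ 13846

13800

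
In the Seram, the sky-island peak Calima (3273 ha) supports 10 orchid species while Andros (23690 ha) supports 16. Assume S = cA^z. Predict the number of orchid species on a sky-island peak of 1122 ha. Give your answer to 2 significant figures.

z = ln(16/10) / ln(23690/3273) = 0.4700 / 1.9793 = 0.2375
c = 10 / 3273^0.2375 = 10 / 6.833 = 1.463
S₃ = 1.463 × 1122^0.2375 = 1.463 × 5.299 ≈ 7.755

7.8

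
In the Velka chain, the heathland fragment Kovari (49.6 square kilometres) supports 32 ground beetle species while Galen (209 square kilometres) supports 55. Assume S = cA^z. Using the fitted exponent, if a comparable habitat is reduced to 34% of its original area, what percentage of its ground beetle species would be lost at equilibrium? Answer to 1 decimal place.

33.4%

z = ln(55/32) / ln(209/49.6) = 0.5416 / 1.4383 = 0.3765
S_new/S_old = (A_new/A_old)^z = 0.34^0.3765 = exp(0.3765 × -1.0788) = 0.6662
Fraction lost = 1 − 0.6662 = 0.3338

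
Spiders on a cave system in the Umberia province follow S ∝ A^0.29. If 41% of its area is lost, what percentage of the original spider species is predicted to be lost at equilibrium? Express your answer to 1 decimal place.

14.2%

S_new/S_old = (A_new/A_old)^z = 0.59^0.29
= exp(0.29 × ln 0.59) = exp(0.29 × -0.5276) = exp(-0.1530) ≈ 0.8581
Fraction lost = 1 − 0.8581 = 0.1419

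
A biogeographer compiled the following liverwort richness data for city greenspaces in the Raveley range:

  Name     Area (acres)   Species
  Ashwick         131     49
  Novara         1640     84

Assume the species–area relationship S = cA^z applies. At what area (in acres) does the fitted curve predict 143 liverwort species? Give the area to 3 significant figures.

z = ln(84/49) / ln(1640/131) = 0.5390 / 2.5273 = 0.2133
c = 49 / 131^0.2133 = 49 / 2.829 = 17.32
A = (143/17.32)^(1/0.2133) ⇒ ln A = ln(8.255)/0.2133 = 9.8970
A = e^9.8970 ≈ 19871 acres

19900 acres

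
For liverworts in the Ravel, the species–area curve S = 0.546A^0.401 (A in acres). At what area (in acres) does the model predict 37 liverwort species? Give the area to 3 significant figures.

36800 acres

37 = 0.546 × A^0.401  ⇒  A^0.401 = 37/0.546 = 67.77
ln A = ln(67.77) / 0.401 = 4.2161 / 0.401 = 10.5139
A = e^10.5139 ≈ 36822 acres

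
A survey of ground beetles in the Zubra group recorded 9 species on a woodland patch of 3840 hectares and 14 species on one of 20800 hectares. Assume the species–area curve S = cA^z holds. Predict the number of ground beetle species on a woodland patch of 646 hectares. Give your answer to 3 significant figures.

z = ln(14/9) / ln(20800/3840) = 0.4418 / 1.6895 = 0.2615
c = 9 / 3840^0.2615 = 9 / 8.657 = 1.04
S₃ = 1.04 × 646^0.2615 = 1.04 × 5.432 ≈ 5.647

5.65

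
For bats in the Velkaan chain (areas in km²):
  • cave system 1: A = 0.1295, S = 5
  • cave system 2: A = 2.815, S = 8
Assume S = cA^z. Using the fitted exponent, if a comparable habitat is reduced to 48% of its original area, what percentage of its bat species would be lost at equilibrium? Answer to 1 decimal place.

10.6%

z = ln(8/5) / ln(2.815/0.1295) = 0.4700 / 3.0790 = 0.1526
S_new/S_old = (A_new/A_old)^z = 0.48^0.1526 = exp(0.1526 × -0.7340) = 0.894
Fraction lost = 1 − 0.894 = 0.106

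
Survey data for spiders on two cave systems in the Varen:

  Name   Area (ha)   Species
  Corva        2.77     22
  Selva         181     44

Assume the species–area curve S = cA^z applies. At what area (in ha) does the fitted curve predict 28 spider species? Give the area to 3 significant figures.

z = ln(44/22) / ln(181/2.77) = 0.6931 / 4.1796 = 0.1658
c = 22 / 2.77^0.1658 = 22 / 1.184 = 18.58
A = (28/18.58)^(1/0.1658) ⇒ ln A = ln(1.507)/0.1658 = 2.4730
A = e^2.4730 ≈ 11.86 ha

11.9 ha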